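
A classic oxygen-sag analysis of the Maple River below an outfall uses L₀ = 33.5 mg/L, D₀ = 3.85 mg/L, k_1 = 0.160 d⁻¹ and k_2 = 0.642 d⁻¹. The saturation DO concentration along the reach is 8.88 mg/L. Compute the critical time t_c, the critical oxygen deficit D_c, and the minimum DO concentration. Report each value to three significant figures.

At the critical point dD/dt = 0, so k_1 L₀ e^(−k_1 t) = k_2 D. Substituting D(t) from the Streeter–Phelps equation and solving for t gives
t_c = ln[(k_2/k_1)(1 − D₀(k_2−k_1)/(k_1 L₀))] / (k_2−k_1).
Here k_2−k_1 = 0.4820 d⁻¹ and 1 − D₀(k_2−k_1)/(k_1 L₀) = 1 − 3.85×0.4820/(0.160×33.5) = 0.6538, so
t_c = ln(4.013 × 0.6538) / 0.4820 = 0.9644 / 0.4820 = 2.001 d.
D_c = (k_1/k_2) L₀ e^(−k_1 t_c) = (0.160/0.642) × 33.5 × e^(−0.160×2.001) = 0.2492 × 33.5 × 0.7260 = 6.062 mg/L.
Minimum DO = C_s − D_c = 8.88 − 6.062 = 2.818 mg/L.

t_c ≈ 2.00 d; D_c ≈ 6.06 mg/L; min DO ≈ 2.82 mg/L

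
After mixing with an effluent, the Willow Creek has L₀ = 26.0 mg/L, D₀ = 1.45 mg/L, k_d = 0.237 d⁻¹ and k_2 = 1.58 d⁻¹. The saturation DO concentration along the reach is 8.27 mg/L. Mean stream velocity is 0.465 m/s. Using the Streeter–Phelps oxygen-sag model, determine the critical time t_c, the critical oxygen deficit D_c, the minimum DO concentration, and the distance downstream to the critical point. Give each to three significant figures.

t_c ≈ 1.13 d; D_c ≈ 2.98 mg/L; min DO ≈ 5.29 mg/L; x_c ≈ 45.4 km

With k_2/k_d = 6.667 and 1 − D₀(k_2−k_d)/(k_d L₀) = 0.6840,
t_c = ln(6.667 × 0.6840) / (1.58 − 0.237) = ln(4.560) / 1.343 = 1.517/1.343 = 1.130 d.
D_c = (k_d/k_2) L₀ e^(−k_d t_c) = (0.237/1.58) × 26.0 × e^(−0.237×1.130) = 0.1500 × 26.0 × 0.7651 = 2.984 mg/L.
Minimum DO = C_s − D_c = 8.27 − 2.984 = 5.286 mg/L.
x_c = v t_c = 0.465 m/s × 1.130 d × 86400 s/d = 45390 m ≈ 45.4 km.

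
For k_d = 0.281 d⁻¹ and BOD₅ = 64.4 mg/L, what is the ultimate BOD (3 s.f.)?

BOD₅ = L₀(1 − e^(−5k_d)) ⇒ L₀ = BOD₅ / (1 − e^(−5×0.281))
= 64.4 / (1 − 0.2454) = 64.4 / 0.7546 = 85.34 mg/L.

L₀ ≈ 85.3 mg/L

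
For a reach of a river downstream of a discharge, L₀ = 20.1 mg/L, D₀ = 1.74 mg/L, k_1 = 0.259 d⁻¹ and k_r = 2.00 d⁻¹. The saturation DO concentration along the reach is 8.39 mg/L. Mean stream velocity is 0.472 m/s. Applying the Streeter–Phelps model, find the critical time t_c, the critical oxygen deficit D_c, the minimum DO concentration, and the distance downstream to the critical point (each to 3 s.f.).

t_c = [1/(k_r−k_1)] ln[(k_r/k_1)(1 − D₀(k_r−k_1)/(k_1 L₀))]
= [1/(2.00−0.259)] ln[(2.00/0.259)(1 − 1.74×1.741/(0.259×20.1))]
= (1/1.741) ln[7.722 × 0.4181] = 0.5744 × ln(3.229) = 0.5744 × 1.172 = 0.6732 d.
D_c = (k_1/k_r) L₀ e^(−k_1 t_c) = (0.259/2.00) × 20.1 × e^(−0.259×0.6732) = 0.1295 × 20.1 × 0.8400 = 2.186 mg/L.
Minimum DO = C_s − D_c = 8.39 − 2.186 = 6.204 mg/L.
x_c = v t_c = 0.472 m/s × 0.6732 d × 86400 s/d = 27450 m ≈ 27.5 km.

t_c ≈ 0.673 d; D_c ≈ 2.19 mg/L; min DO ≈ 6.20 mg/L; x_c ≈ 27.5 km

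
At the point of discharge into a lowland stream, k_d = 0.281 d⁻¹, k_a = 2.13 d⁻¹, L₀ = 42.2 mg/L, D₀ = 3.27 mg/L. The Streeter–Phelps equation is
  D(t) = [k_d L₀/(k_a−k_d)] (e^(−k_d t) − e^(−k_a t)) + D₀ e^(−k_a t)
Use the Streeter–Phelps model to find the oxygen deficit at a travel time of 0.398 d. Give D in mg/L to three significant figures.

k_d L₀/(k_a−k_d) = 0.281×42.2/(2.13−0.281) = 11.86/1.849 = 6.413 mg/L.
e^(−k_d t) = e^(−0.281×0.3980) = 0.8942; e^(−k_a t) = e^(−2.13×0.3980) = 0.4284.
D = 6.413 × (0.8942 − 0.4284) + 3.27 × 0.4284 = 2.987 + 1.401 = 4.388 mg/L.

D ≈ 4.39 mg/L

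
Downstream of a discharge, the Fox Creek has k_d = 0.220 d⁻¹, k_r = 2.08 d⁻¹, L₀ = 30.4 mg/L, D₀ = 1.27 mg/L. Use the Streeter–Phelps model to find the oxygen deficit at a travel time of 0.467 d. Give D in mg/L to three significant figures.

D ≈ 2.36 mg/L

k_d L₀/(k_r−k_d) = 0.220×30.4/(2.08−0.220) = 6.688/1.860 = 3.596 mg/L.
e^(−k_d t) = e^(−0.220×0.4670) = 0.9024; e^(−k_r t) = e^(−2.08×0.4670) = 0.3786.
D = 3.596 × (0.9024 − 0.3786) + 1.27 × 0.3786 = 1.883 + 0.4808 = 2.364 mg/L.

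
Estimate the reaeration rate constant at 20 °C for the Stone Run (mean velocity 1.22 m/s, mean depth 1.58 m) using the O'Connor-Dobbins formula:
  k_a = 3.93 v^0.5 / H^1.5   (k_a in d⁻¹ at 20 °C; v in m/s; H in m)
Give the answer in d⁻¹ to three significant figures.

k_a = 3.93 × 1.22^0.5 / 1.58^1.5 = 3.93 × 1.105 / 1.986 = 2.186 d⁻¹.

k_a ≈ 2.19 d⁻¹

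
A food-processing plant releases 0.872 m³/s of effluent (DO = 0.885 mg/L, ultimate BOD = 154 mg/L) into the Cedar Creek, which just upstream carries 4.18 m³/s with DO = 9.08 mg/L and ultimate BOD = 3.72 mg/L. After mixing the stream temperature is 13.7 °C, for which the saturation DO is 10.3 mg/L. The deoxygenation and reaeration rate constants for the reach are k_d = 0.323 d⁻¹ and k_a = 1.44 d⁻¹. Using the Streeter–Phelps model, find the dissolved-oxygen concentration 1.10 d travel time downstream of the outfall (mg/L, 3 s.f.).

Mixed DO = (4.18×9.08 + 0.872×0.885)/(4.18+0.872) = 38.73/5.052 = 7.666 mg/L.
Mixed L₀ = (4.18×3.72 + 0.872×154)/(5.052) = 149.8/5.052 = 29.66 mg/L.
Initial deficit D₀ = C_s − DO₀ = 10.3 − 7.666 = 2.634 mg/L.
D(1.10) = [0.323×29.66/(1.44−0.323)](e^(−0.323×1.10) − e^(−1.44×1.10)) + 2.634 e^(−1.44×1.10)
= 8.576 × (0.7010 − 0.2052) + 2.634 × 0.2052 = 4.793 mg/L.
DO = 10.3 − 4.793 = 5.507 mg/L.

DO ≈ 5.51 mg/L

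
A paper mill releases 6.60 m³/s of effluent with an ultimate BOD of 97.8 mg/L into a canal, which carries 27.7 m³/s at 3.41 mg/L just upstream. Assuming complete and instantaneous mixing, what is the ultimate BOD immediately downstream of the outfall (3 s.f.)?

21.6 mg/L

Flow-weighted mixing: C = (Q_r C_r + Q_w C_w)/(Q_r + Q_w)
= (27.7×3.41 + 6.60×97.8)/(27.7 + 6.60) = 739.9/34.30 = 21.57 mg/L.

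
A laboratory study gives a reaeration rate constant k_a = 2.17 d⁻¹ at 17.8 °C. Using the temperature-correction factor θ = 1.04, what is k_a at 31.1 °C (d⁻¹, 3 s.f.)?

k_a(T₂) = k_a(T₁) · θ^(T₂−T₁) = 2.17 × 1.04^(31.1−17.8)
= 2.17 × 1.04^13.3 = 2.17 × 1.685 = 3.656 d⁻¹.

k_a ≈ 3.66 d⁻¹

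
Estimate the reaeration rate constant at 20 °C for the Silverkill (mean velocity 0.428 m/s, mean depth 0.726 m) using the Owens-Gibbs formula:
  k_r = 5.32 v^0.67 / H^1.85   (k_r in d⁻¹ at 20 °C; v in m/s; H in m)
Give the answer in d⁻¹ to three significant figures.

k_r = 5.32 × 0.428^0.67 / 0.726^1.85 = 5.32 × 0.5663 / 0.5530 = 5.448 d⁻¹.

k_r ≈ 5.45 d⁻¹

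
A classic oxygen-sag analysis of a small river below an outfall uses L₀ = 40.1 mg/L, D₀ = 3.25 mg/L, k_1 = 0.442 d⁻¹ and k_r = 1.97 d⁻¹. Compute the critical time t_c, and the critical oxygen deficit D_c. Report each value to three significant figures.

At the critical point dD/dt = 0, so k_1 L₀ e^(−k_1 t) = k_r D. Substituting D(t) from the Streeter–Phelps equation and solving for t gives
t_c = ln[(k_r/k_1)(1 − D₀(k_r−k_1)/(k_1 L₀))] / (k_r−k_1).
Here k_r−k_1 = 1.528 d⁻¹ and 1 − D₀(k_r−k_1)/(k_1 L₀) = 1 − 3.25×1.528/(0.442×40.1) = 0.7198, so
t_c = ln(4.457 × 0.7198) / 1.528 = 1.166 / 1.528 = 0.7629 d.
L(t_c) = L₀ e^(−k_1 t_c) = 40.1 × 0.7138 = 28.62 mg/L, and at the critical point k_r D_c = k_1 L, so D_c = (0.442/1.97) × 28.62 = 6.422 mg/L.

t_c ≈ 0.763 d; D_c ≈ 6.42 mg/L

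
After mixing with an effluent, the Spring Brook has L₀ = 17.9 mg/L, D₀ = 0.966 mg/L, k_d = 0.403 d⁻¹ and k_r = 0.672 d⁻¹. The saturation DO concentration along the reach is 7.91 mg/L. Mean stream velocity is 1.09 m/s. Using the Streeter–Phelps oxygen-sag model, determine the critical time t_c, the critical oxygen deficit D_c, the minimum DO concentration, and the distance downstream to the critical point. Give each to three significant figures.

With k_r/k_d = 1.667 and 1 − D₀(k_r−k_d)/(k_d L₀) = 0.9640,
t_c = ln(1.667 × 0.9640) / (0.672 − 0.403) = ln(1.607) / 0.2690 = 0.4746/0.2690 = 1.764 d.
D_c = (k_d/k_r) L₀ e^(−k_d t_c) = (0.403/0.672) × 17.9 × e^(−0.403×1.764) = 0.5997 × 17.9 × 0.4911 = 5.272 mg/L.
Minimum DO = C_s − D_c = 7.91 − 5.272 = 2.638 mg/L.
x_c = v t_c = 1.09 m/s × 1.764 d × 86400 s/d = 166200 m ≈ 166 km.

t_c ≈ 1.76 d; D_c ≈ 5.27 mg/L; min DO ≈ 2.64 mg/L; x_c ≈ 166 km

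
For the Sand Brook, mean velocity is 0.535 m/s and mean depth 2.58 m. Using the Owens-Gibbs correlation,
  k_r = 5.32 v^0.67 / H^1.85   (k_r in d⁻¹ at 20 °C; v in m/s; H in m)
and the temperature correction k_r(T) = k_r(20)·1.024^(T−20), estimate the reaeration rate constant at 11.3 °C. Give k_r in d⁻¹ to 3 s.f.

k_r ≈ 0.493 d⁻¹

k_r(20) = 5.32 × 0.535^0.67 / 2.58^1.85 = 5.32 × 0.6577 / 5.774 = 0.6059 d⁻¹.
k_r(11.3) = 0.6059 × 1.024^(11.3−20) = 0.6059 × 0.8136 = 0.4929 d⁻¹.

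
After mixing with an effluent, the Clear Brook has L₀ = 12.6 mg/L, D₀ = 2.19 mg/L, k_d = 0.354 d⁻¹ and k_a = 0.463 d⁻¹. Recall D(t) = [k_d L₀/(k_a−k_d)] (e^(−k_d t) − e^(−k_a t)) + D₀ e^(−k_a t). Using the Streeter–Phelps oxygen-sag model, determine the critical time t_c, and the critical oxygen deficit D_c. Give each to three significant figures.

t_c ≈ 1.96 d; D_c ≈ 4.82 mg/L

With k_a/k_d = 1.308 and 1 − D₀(k_a−k_d)/(k_d L₀) = 0.9465,
t_c = ln(1.308 × 0.9465) / (0.463 − 0.354) = ln(1.238) / 0.1090 = 0.2134/0.1090 = 1.958 d.
L(t_c) = L₀ e^(−k_d t_c) = 12.6 × 0.5000 = 6.300 mg/L, and at the critical point k_a D_c = k_d L, so D_c = (0.354/0.463) × 6.300 = 4.817 mg/L.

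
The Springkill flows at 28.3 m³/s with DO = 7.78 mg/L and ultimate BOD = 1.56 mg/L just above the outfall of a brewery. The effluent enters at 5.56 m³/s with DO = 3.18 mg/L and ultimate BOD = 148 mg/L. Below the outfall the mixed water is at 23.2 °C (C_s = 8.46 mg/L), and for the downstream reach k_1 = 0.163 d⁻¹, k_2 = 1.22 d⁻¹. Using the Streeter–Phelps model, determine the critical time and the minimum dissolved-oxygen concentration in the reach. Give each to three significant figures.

Mixed DO = (28.3×7.78 + 5.56×3.18)/(28.3+5.56) = 237.9/33.86 = 7.025 mg/L.
Mixed L₀ = (28.3×1.56 + 5.56×148)/(33.86) = 867.0/33.86 = 25.61 mg/L.
Initial deficit D₀ = C_s − DO₀ = 8.46 − 7.025 = 1.435 mg/L.
t_c = (1/1.057) ln[(1.22/0.163)(1 − 1.435×1.057/(0.163×25.61))] = 0.9461 × ln(4.764) = 1.477 d.
D_c = (0.163/1.22) × 25.61 × e^(−0.163×1.477) = 0.1336 × 25.61 × 0.7860 = 2.689 mg/L.
Minimum DO = 8.46 − 2.689 = 5.771 mg/L.

t_c ≈ 1.48 d; minimum DO ≈ 5.77 mg/L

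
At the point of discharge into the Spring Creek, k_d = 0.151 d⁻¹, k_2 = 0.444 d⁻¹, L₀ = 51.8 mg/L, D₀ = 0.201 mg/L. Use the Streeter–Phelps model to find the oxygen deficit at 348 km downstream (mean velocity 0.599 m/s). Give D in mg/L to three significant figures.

Travel time t = x/v = 348 km / (0.599 m/s) = 348000 m / 0.599 m/s = 581000 s = 6.724 d.
k_d L₀/(k_2−k_d) = 0.151×51.8/(0.444−0.151) = 7.822/0.2930 = 26.70 mg/L.
e^(−k_d t) = e^(−0.151×6.724) = 0.3623; e^(−k_2 t) = e^(−0.444×6.724) = 0.05051.
D = 26.70 × (0.3623 − 0.05051) + 0.201 × 0.05051 = 8.323 + 0.01015 = 8.333 mg/L.

D ≈ 8.33 mg/L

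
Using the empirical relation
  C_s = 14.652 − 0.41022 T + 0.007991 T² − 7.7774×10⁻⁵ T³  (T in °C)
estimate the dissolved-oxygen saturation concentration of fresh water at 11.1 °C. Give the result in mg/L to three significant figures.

C_s = 14.652 − 0.41022×11.1 + 0.007991×11.1² − 7.7774×10⁻⁵×11.1³ = 10.98 mg/L.

C_s ≈ 11.0 mg/L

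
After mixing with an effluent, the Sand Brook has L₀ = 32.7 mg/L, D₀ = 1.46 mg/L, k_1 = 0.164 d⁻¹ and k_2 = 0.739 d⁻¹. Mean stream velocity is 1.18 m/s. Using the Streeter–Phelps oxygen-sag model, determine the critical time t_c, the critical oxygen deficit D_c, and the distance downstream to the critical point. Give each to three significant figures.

t_c ≈ 2.32 d; D_c ≈ 4.96 mg/L; x_c ≈ 237 km

t_c = [1/(k_2−k_1)] ln[(k_2/k_1)(1 − D₀(k_2−k_1)/(k_1 L₀))]
= [1/(0.739−0.164)] ln[(0.739/0.164)(1 − 1.46×0.5750/(0.164×32.7))]
= (1/0.5750) ln[4.506 × 0.8435] = 1.739 × ln(3.801) = 1.739 × 1.335 = 2.322 d.
L(t_c) = L₀ e^(−k_1 t_c) = 32.7 × 0.6833 = 22.34 mg/L, and at the critical point k_2 D_c = k_1 L, so D_c = (0.164/0.739) × 22.34 = 4.959 mg/L.
x_c = v t_c = 1.18 m/s × 2.322 d × 86400 s/d = 236700 m ≈ 237 km.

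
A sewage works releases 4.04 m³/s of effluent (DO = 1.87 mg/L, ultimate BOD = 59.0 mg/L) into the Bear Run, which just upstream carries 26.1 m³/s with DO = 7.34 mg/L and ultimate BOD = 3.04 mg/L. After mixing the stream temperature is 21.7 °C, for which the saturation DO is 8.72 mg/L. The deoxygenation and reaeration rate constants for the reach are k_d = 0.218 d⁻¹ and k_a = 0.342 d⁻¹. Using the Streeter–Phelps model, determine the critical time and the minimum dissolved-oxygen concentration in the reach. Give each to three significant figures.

t_c ≈ 2.66 d; minimum DO ≈ 4.95 mg/L

Mixed DO = (26.1×7.34 + 4.04×1.87)/(26.1+4.04) = 199.1/30.14 = 6.607 mg/L.
Mixed L₀ = (26.1×3.04 + 4.04×59.0)/(30.14) = 317.7/30.14 = 10.54 mg/L.
Initial deficit D₀ = C_s − DO₀ = 8.72 − 6.607 = 2.113 mg/L.
t_c = (1/0.1240) ln[(0.342/0.218)(1 − 2.113×0.1240/(0.218×10.54))] = 8.065 × ln(1.390) = 2.655 d.
D_c = (0.218/0.342) × 10.54 × e^(−0.218×2.655) = 0.6374 × 10.54 × 0.5606 = 3.766 mg/L.
Minimum DO = 8.72 − 3.766 = 4.954 mg/L.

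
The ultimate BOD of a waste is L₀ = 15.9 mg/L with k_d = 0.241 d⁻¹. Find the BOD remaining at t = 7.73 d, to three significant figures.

L_t = L₀ e^(−k_d t) = 15.9 × e^(−0.241×7.73) = 15.9 × 0.1552 = 2.468 mg/L.

L ≈ 2.47 mg/L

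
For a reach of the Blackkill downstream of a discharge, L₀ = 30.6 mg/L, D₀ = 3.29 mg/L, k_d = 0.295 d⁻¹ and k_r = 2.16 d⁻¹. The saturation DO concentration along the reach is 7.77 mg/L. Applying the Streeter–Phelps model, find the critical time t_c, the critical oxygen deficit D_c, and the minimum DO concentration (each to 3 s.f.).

t_c = [1/(k_r−k_d)] ln[(k_r/k_d)(1 − D₀(k_r−k_d)/(k_d L₀))]
= [1/(2.16−0.295)] ln[(2.16/0.295)(1 − 3.29×1.865/(0.295×30.6))]
= (1/1.865) ln[7.322 × 0.3203] = 0.5362 × ln(2.345) = 0.5362 × 0.8523 = 0.4570 d.
D_c = (k_d/k_r) L₀ e^(−k_d t_c) = (0.295/2.16) × 30.6 × e^(−0.295×0.4570) = 0.1366 × 30.6 × 0.8739 = 3.652 mg/L.
Minimum DO = C_s − D_c = 7.77 − 3.652 = 4.118 mg/L.

t_c ≈ 0.457 d; D_c ≈ 3.65 mg/L; min DO ≈ 4.12 mg/L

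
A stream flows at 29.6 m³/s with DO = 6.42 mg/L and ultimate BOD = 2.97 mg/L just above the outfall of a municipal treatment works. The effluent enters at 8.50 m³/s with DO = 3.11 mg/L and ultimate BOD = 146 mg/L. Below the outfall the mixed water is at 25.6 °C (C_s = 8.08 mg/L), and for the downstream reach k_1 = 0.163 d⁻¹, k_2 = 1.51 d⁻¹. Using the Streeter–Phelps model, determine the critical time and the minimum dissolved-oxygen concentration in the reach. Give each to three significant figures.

Mixed DO = (29.6×6.42 + 8.50×3.11)/(29.6+8.50) = 216.5/38.10 = 5.682 mg/L.
Mixed L₀ = (29.6×2.97 + 8.50×146)/(38.10) = 1329/38.10 = 34.88 mg/L.
Initial deficit D₀ = C_s − DO₀ = 8.08 − 5.682 = 2.398 mg/L.
t_c = (1/1.347) ln[(1.51/0.163)(1 − 2.398×1.347/(0.163×34.88))] = 0.7424 × ln(4.000) = 1.029 d.
D_c = (0.163/1.51) × 34.88 × e^(−0.163×1.029) = 0.1079 × 34.88 × 0.8456 = 3.184 mg/L.
Minimum DO = 8.08 − 3.184 = 4.896 mg/L.

t_c ≈ 1.03 d; minimum DO ≈ 4.90 mg/L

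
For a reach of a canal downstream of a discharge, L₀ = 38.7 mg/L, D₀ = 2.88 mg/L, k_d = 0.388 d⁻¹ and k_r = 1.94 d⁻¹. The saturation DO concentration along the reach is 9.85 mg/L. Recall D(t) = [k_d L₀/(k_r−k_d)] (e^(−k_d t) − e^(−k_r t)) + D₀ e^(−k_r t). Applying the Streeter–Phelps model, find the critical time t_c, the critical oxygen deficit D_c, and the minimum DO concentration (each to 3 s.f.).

At the critical point dD/dt = 0, so k_d L₀ e^(−k_d t) = k_r D. Substituting D(t) from the Streeter–Phelps equation and solving for t gives
t_c = ln[(k_r/k_d)(1 − D₀(k_r−k_d)/(k_d L₀))] / (k_r−k_d).
Here k_r−k_d = 1.552 d⁻¹ and 1 − D₀(k_r−k_d)/(k_d L₀) = 1 − 2.88×1.552/(0.388×38.7) = 0.7023, so
t_c = ln(5.000 × 0.7023) / 1.552 = 1.256 / 1.552 = 0.8093 d.
L(t_c) = L₀ e^(−k_d t_c) = 38.7 × 0.7305 = 28.27 mg/L, and at the critical point k_r D_c = k_d L, so D_c = (0.388/1.94) × 28.27 = 5.654 mg/L.
Minimum DO = C_s − D_c = 9.85 − 5.654 = 4.196 mg/L.

t_c ≈ 0.809 d; D_c ≈ 5.65 mg/L; min DO ≈ 4.20 mg/L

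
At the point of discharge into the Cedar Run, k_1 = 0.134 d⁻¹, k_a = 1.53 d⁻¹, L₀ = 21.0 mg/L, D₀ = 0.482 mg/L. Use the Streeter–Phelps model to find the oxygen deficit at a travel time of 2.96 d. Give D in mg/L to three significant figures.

k_1 L₀/(k_a−k_1) = 0.134×21.0/(1.53−0.134) = 2.814/1.396 = 2.016 mg/L.
e^(−k_1 t) = e^(−0.134×2.960) = 0.6726; e^(−k_a t) = e^(−1.53×2.960) = 0.01079.
D = 2.016 × (0.6726 − 0.01079) + 0.482 × 0.01079 = 1.334 + 0.005203 = 1.339 mg/L.

D ≈ 1.34 mg/L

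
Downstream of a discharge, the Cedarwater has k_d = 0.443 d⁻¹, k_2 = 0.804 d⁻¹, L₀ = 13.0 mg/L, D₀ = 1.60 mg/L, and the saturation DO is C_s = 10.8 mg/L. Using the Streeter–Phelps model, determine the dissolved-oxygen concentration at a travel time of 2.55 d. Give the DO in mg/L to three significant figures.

DO ≈ 7.49 mg/L

k_d L₀/(k_2−k_d) = 0.443×13.0/(0.804−0.443) = 5.759/0.3610 = 15.95 mg/L.
e^(−k_d t) = e^(−0.443×2.550) = 0.3231; e^(−k_2 t) = e^(−0.804×2.550) = 0.1287.
D = 15.95 × (0.3231 − 0.1287) + 1.60 × 0.1287 = 3.102 + 0.2059 = 3.308 mg/L.
DO = C_s − D = 10.8 − 3.308 = 7.492 mg/L.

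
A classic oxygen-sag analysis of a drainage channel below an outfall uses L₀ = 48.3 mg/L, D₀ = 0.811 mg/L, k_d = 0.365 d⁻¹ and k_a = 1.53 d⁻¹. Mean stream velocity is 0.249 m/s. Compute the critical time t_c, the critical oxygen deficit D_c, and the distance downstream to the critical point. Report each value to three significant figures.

t_c ≈ 1.18 d; D_c ≈ 7.48 mg/L; x_c ≈ 25.4 km

At the critical point dD/dt = 0, so k_d L₀ e^(−k_d t) = k_a D. Substituting D(t) from the Streeter–Phelps equation and solving for t gives
t_c = ln[(k_a/k_d)(1 − D₀(k_a−k_d)/(k_d L₀))] / (k_a−k_d).
Here k_a−k_d = 1.165 d⁻¹ and 1 − D₀(k_a−k_d)/(k_d L₀) = 1 − 0.811×1.165/(0.365×48.3) = 0.9464, so
t_c = ln(4.192 × 0.9464) / 1.165 = 1.378 / 1.165 = 1.183 d.
L(t_c) = L₀ e^(−k_d t_c) = 48.3 × 0.6494 = 31.36 mg/L, and at the critical point k_a D_c = k_d L, so D_c = (0.365/1.53) × 31.36 = 7.482 mg/L.
x_c = v t_c = 0.249 m/s × 1.183 d × 86400 s/d = 25450 m ≈ 25.4 km.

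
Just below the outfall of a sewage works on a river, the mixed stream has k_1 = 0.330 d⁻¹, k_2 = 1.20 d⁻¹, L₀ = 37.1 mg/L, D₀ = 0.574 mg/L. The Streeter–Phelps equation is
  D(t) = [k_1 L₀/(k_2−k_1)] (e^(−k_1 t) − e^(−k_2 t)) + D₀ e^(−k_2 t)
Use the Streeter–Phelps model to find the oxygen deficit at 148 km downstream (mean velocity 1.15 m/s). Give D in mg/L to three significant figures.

Travel time t = x/v = 148 km / (1.15 m/s) = 148000 m / 1.15 m/s = 128700 s = 1.490 d.
k_1 L₀/(k_2−k_1) = 0.330×37.1/(1.20−0.330) = 12.24/0.8700 = 14.07 mg/L.
e^(−k_1 t) = e^(−0.330×1.490) = 0.6117; e^(−k_2 t) = e^(−1.20×1.490) = 0.1674.
D = 14.07 × (0.6117 − 0.1674) + 0.574 × 0.1674 = 6.252 + 0.09608 = 6.348 mg/L.

D ≈ 6.35 mg/L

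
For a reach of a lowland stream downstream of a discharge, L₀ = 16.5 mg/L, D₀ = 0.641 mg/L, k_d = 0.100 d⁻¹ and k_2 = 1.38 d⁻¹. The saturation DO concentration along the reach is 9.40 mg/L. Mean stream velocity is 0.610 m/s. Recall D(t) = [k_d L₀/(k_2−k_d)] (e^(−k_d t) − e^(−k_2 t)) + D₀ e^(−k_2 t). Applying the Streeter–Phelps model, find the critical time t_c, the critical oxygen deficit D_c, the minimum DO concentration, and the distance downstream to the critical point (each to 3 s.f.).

t_c ≈ 1.51 d; D_c ≈ 1.03 mg/L; min DO ≈ 8.37 mg/L; x_c ≈ 79.8 km

t_c = [1/(k_2−k_d)] ln[(k_2/k_d)(1 − D₀(k_2−k_d)/(k_d L₀))]
= [1/(1.38−0.100)] ln[(1.38/0.100)(1 − 0.641×1.280/(0.100×16.5))]
= (1/1.280) ln[13.80 × 0.5027] = 0.7813 × ln(6.938) = 0.7813 × 1.937 = 1.513 d.
D_c = (k_d/k_2) L₀ e^(−k_d t_c) = (0.100/1.38) × 16.5 × e^(−0.100×1.513) = 0.07246 × 16.5 × 0.8596 = 1.028 mg/L.
Minimum DO = C_s − D_c = 9.40 − 1.028 = 8.372 mg/L.
x_c = v t_c = 0.610 m/s × 1.513 d × 86400 s/d = 79760 m ≈ 79.8 km.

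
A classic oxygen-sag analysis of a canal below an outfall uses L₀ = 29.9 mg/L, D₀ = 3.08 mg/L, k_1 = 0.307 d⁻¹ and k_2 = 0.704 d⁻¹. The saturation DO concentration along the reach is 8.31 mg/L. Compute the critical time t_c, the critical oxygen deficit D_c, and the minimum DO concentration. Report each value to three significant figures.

With k_2/k_1 = 2.293 and 1 − D₀(k_2−k_1)/(k_1 L₀) = 0.8668,
t_c = ln(2.293 × 0.8668) / (0.704 − 0.307) = ln(1.988) / 0.3970 = 0.6870/0.3970 = 1.730 d.
D_c = (k_1/k_2) L₀ e^(−k_1 t_c) = (0.307/0.704) × 29.9 × e^(−0.307×1.730) = 0.4361 × 29.9 × 0.5879 = 7.665 mg/L.
Minimum DO = C_s − D_c = 8.31 − 7.665 = 0.6448 mg/L.

t_c ≈ 1.73 d; D_c ≈ 7.67 mg/L; min DO ≈ 0.645 mg/L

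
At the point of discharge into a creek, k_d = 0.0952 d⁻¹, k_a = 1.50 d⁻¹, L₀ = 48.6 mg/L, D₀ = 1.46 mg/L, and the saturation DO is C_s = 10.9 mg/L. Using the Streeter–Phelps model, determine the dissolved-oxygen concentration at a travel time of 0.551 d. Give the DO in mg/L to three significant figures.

k_d L₀/(k_a−k_d) = 0.0952×48.6/(1.50−0.0952) = 4.627/1.405 = 3.294 mg/L.
e^(−k_d t) = e^(−0.0952×0.5510) = 0.9489; e^(−k_a t) = e^(−1.50×0.5510) = 0.4376.
D = 3.294 × (0.9489 − 0.4376) + 1.46 × 0.4376 = 1.684 + 0.6389 = 2.323 mg/L.
DO = C_s − D = 10.9 − 2.323 = 8.577 mg/L.

DO ≈ 8.58 mg/L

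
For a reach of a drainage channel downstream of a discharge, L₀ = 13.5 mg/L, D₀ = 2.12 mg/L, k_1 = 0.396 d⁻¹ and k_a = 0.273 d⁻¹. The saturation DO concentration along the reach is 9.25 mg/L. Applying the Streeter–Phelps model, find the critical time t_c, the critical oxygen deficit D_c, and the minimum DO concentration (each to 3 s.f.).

t_c = [1/(k_a−k_1)] ln[(k_a/k_1)(1 − D₀(k_a−k_1)/(k_1 L₀))]
= [1/(0.273−0.396)] ln[(0.273/0.396)(1 − 2.12×-0.1230/(0.396×13.5))]
= (1/-0.1230) ln[0.6894 × 1.049] = -8.130 × ln(0.7230) = -8.130 × -0.3243 = 2.637 d.
D_c = (k_1/k_a) L₀ e^(−k_1 t_c) = (0.396/0.273) × 13.5 × e^(−0.396×2.637) = 1.451 × 13.5 × 0.3520 = 6.893 mg/L.
Minimum DO = C_s − D_c = 9.25 − 6.893 = 2.357 mg/L.

t_c ≈ 2.64 d; D_c ≈ 6.89 mg/L; min DO ≈ 2.36 mg/L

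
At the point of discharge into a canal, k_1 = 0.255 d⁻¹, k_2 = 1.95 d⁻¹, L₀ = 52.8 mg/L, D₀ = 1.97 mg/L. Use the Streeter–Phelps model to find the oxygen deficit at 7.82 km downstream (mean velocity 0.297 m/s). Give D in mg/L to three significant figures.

Travel time t = x/v = 7.82 km / (0.297 m/s) = 7820 m / 0.297 m/s = 26330 s = 0.3047 d.
k_1 L₀/(k_2−k_1) = 0.255×52.8/(1.95−0.255) = 13.46/1.695 = 7.943 mg/L.
e^(−k_1 t) = e^(−0.255×0.3047) = 0.9252; e^(−k_2 t) = e^(−1.95×0.3047) = 0.5520.
D = 7.943 × (0.9252 − 0.5520) + 1.97 × 0.5520 = 2.965 + 1.087 = 4.052 mg/L.

D ≈ 4.05 mg/L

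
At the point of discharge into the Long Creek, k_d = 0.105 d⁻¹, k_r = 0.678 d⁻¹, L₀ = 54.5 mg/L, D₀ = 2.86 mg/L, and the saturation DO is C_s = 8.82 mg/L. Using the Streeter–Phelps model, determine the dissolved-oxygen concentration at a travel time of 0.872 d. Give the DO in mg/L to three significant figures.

DO ≈ 3.65 mg/L

k_d L₀/(k_r−k_d) = 0.105×54.5/(0.678−0.105) = 5.723/0.5730 = 9.987 mg/L.
e^(−k_d t) = e^(−0.105×0.8720) = 0.9125; e^(−k_r t) = e^(−0.678×0.8720) = 0.5537.
D = 9.987 × (0.9125 − 0.5537) + 2.86 × 0.5537 = 3.584 + 1.583 = 5.167 mg/L.
DO = C_s − D = 8.82 − 5.167 = 3.653 mg/L.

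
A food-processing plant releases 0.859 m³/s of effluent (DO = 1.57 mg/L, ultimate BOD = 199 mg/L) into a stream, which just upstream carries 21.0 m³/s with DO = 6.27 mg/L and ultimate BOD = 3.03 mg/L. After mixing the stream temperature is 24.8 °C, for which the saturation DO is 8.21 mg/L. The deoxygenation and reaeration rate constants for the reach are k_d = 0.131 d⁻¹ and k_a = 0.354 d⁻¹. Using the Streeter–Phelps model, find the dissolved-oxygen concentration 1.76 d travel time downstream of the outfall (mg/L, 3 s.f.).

DO ≈ 5.45 mg/L

Mixed DO = (21.0×6.27 + 0.859×1.57)/(21.0+0.859) = 133.0/21.86 = 6.085 mg/L.
Mixed L₀ = (21.0×3.03 + 0.859×199)/(21.86) = 234.6/21.86 = 10.73 mg/L.
Initial deficit D₀ = C_s − DO₀ = 8.21 − 6.085 = 2.125 mg/L.
D(1.76) = [0.131×10.73/(0.354−0.131)](e^(−0.131×1.76) − e^(−0.354×1.76)) + 2.125 e^(−0.354×1.76)
= 6.304 × (0.7941 − 0.5363) + 2.125 × 0.5363 = 2.765 mg/L.
DO = 8.21 − 2.765 = 5.445 mg/L.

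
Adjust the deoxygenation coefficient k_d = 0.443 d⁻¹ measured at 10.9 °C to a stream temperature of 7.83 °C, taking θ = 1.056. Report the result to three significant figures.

k_d(T₂) = k_d(T₁) · θ^(T₂−T₁) = 0.443 × 1.056^(7.83−10.9)
= 0.443 × 1.056^-3.07 = 0.443 × 0.8460 = 0.3748 d⁻¹.

k_d ≈ 0.375 d⁻¹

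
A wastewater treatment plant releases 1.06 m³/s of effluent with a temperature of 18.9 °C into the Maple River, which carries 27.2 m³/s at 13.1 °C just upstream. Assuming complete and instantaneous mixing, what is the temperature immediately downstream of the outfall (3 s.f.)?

13.3 °C

Flow-weighted mixing: C = (Q_r C_r + Q_w C_w)/(Q_r + Q_w)
= (27.2×13.1 + 1.06×18.9)/(27.2 + 1.06) = 376.4/28.26 = 13.32 °C.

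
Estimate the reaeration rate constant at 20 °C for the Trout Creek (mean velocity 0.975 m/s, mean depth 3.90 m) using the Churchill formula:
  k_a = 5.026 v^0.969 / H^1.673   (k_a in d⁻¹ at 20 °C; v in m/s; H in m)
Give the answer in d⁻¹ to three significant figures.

k_a = 5.026 × 0.975^0.969 / 3.90^1.673 = 5.026 × 0.9758 / 9.747 = 0.5032 d⁻¹.

k_a ≈ 0.503 d⁻¹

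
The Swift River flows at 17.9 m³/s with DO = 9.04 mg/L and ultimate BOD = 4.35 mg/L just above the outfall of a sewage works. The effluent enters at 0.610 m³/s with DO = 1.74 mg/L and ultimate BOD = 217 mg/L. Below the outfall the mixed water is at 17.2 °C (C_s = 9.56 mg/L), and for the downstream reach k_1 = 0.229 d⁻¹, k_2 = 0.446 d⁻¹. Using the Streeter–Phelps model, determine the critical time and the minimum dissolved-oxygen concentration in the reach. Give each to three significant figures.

Mixed DO = (17.9×9.04 + 0.610×1.74)/(17.9+0.610) = 162.9/18.51 = 8.799 mg/L.
Mixed L₀ = (17.9×4.35 + 0.610×217)/(18.51) = 210.2/18.51 = 11.36 mg/L.
Initial deficit D₀ = C_s − DO₀ = 9.56 − 8.799 = 0.7606 mg/L.
t_c = (1/0.2170) ln[(0.446/0.229)(1 − 0.7606×0.2170/(0.229×11.36))] = 4.608 × ln(1.824) = 2.770 d.
D_c = (0.229/0.446) × 11.36 × e^(−0.229×2.770) = 0.5135 × 11.36 × 0.5303 = 3.093 mg/L.
Minimum DO = 9.56 − 3.093 = 6.467 mg/L.

t_c ≈ 2.77 d; minimum DO ≈ 6.47 mg/L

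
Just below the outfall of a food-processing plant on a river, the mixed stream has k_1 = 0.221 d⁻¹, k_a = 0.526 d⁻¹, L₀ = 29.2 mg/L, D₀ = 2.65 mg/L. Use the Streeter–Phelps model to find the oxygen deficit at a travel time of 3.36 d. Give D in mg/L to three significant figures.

D ≈ 6.91 mg/L

k_1 L₀/(k_a−k_1) = 0.221×29.2/(0.526−0.221) = 6.453/0.3050 = 21.16 mg/L.
e^(−k_1 t) = e^(−0.221×3.360) = 0.4759; e^(−k_a t) = e^(−0.526×3.360) = 0.1708.
D = 21.16 × (0.4759 − 0.1708) + 2.65 × 0.1708 = 6.456 + 0.4526 = 6.908 mg/L.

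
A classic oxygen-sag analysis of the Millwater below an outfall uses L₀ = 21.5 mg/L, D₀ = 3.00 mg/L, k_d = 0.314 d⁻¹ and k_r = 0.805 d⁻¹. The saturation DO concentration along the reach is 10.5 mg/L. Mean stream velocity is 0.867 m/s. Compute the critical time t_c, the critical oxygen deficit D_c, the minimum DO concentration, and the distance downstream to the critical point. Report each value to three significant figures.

At the critical point dD/dt = 0, so k_d L₀ e^(−k_d t) = k_r D. Substituting D(t) from the Streeter–Phelps equation and solving for t gives
t_c = ln[(k_r/k_d)(1 − D₀(k_r−k_d)/(k_d L₀))] / (k_r−k_d).
Here k_r−k_d = 0.4910 d⁻¹ and 1 − D₀(k_r−k_d)/(k_d L₀) = 1 − 3.00×0.4910/(0.314×21.5) = 0.7818, so
t_c = ln(2.564 × 0.7818) / 0.4910 = 0.6953 / 0.4910 = 1.416 d.
L(t_c) = L₀ e^(−k_d t_c) = 21.5 × 0.6410 = 13.78 mg/L, and at the critical point k_r D_c = k_d L, so D_c = (0.314/0.805) × 13.78 = 5.376 mg/L.
Minimum DO = C_s − D_c = 10.5 − 5.376 = 5.124 mg/L.
x_c = v t_c = 0.867 m/s × 1.416 d × 86400 s/d = 106100 m ≈ 106 km.

t_c ≈ 1.42 d; D_c ≈ 5.38 mg/L; min DO ≈ 5.12 mg/L; x_c ≈ 106 km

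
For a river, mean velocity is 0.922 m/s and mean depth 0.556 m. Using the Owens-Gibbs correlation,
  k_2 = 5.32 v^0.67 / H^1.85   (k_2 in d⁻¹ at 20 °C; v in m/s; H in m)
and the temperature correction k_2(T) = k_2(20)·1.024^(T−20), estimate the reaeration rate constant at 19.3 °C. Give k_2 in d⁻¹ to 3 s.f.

k_2(20) = 5.32 × 0.922^0.67 / 0.556^1.85 = 5.32 × 0.9470 / 0.3376 = 14.92 d⁻¹.
k_2(19.3) = 14.92 × 1.024^(19.3−20) = 14.92 × 0.9835 = 14.68 d⁻¹.

k_2 ≈ 14.7 d⁻¹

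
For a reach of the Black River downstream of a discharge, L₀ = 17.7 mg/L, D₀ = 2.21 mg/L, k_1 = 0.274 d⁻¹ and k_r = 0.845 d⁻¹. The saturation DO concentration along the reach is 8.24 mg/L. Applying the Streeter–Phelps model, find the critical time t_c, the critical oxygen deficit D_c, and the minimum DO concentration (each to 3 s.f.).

With k_r/k_1 = 3.084 and 1 − D₀(k_r−k_1)/(k_1 L₀) = 0.7398,
t_c = ln(3.084 × 0.7398) / (0.845 − 0.274) = ln(2.282) / 0.5710 = 0.8248/0.5710 = 1.445 d.
D_c = (k_1/k_r) L₀ e^(−k_1 t_c) = (0.274/0.845) × 17.7 × e^(−0.274×1.445) = 0.3243 × 17.7 × 0.6731 = 3.863 mg/L.
Minimum DO = C_s − D_c = 8.24 − 3.863 = 4.377 mg/L.

t_c ≈ 1.44 d; D_c ≈ 3.86 mg/L; min DO ≈ 4.38 mg/L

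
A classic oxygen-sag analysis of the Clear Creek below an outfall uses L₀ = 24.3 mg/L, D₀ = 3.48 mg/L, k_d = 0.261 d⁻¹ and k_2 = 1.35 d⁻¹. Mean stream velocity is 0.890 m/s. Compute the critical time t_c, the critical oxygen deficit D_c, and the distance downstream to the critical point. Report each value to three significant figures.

With k_2/k_d = 5.172 and 1 − D₀(k_2−k_d)/(k_d L₀) = 0.4025,
t_c = ln(5.172 × 0.4025) / (1.35 − 0.261) = ln(2.082) / 1.089 = 0.7332/1.089 = 0.6733 d.
D_c = (k_d/k_2) L₀ e^(−k_d t_c) = (0.261/1.35) × 24.3 × e^(−0.261×0.6733) = 0.1933 × 24.3 × 0.8388 = 3.941 mg/L.
x_c = v t_c = 0.890 m/s × 0.6733 d × 86400 s/d = 51770 m ≈ 51.8 km.

t_c ≈ 0.673 d; D_c ≈ 3.94 mg/L; x_c ≈ 51.8 km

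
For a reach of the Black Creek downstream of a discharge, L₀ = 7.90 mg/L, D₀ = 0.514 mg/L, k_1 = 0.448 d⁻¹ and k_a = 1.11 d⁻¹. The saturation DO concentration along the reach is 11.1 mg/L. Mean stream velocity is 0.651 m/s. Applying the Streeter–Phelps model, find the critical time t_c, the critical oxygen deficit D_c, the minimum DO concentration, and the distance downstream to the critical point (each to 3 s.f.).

With k_a/k_1 = 2.478 and 1 − D₀(k_a−k_1)/(k_1 L₀) = 0.9039,
t_c = ln(2.478 × 0.9039) / (1.11 − 0.448) = ln(2.239) / 0.6620 = 0.8062/0.6620 = 1.218 d.
D_c = (k_1/k_a) L₀ e^(−k_1 t_c) = (0.448/1.11) × 7.90 × e^(−0.448×1.218) = 0.4036 × 7.90 × 0.5795 = 1.848 mg/L.
Minimum DO = C_s − D_c = 11.1 − 1.848 = 9.252 mg/L.
x_c = v t_c = 0.651 m/s × 1.218 d × 86400 s/d = 68500 m ≈ 68.5 km.

t_c ≈ 1.22 d; D_c ≈ 1.85 mg/L; min DO ≈ 9.25 mg/L; x_c ≈ 68.5 km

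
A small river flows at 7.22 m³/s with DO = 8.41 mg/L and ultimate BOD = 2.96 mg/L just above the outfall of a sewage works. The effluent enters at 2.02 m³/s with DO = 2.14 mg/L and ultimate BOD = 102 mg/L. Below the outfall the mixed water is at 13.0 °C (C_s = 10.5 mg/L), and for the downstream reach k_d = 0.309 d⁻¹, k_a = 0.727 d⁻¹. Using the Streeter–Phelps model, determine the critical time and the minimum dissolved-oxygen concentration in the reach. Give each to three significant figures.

t_c ≈ 1.54 d; minimum DO ≈ 4.00 mg/L

Mixed DO = (7.22×8.41 + 2.02×2.14)/(7.22+2.02) = 65.04/9.240 = 7.039 mg/L.
Mixed L₀ = (7.22×2.96 + 2.02×102)/(9.240) = 227.4/9.240 = 24.61 mg/L.
Initial deficit D₀ = C_s − DO₀ = 10.5 − 7.039 = 3.461 mg/L.
t_c = (1/0.4180) ln[(0.727/0.309)(1 − 3.461×0.4180/(0.309×24.61))] = 2.392 × ln(1.905) = 1.542 d.
D_c = (0.309/0.727) × 24.61 × e^(−0.309×1.542) = 0.4250 × 24.61 × 0.6209 = 6.496 mg/L.
Minimum DO = 10.5 − 6.496 = 4.004 mg/L.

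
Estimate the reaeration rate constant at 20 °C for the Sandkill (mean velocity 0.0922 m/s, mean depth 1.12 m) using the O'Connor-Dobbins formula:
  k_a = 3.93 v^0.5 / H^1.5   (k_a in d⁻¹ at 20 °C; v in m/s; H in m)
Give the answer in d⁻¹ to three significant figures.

k_a ≈ 1.01 d⁻¹

k_a = 3.93 × 0.0922^0.5 / 1.12^1.5 = 3.93 × 0.3036 / 1.185 = 1.007 d⁻¹.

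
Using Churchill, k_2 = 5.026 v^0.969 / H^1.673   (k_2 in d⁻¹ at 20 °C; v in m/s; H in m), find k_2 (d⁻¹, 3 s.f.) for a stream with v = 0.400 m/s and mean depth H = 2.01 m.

k_2 = 5.026 × 0.400^0.969 / 2.01^1.673 = 5.026 × 0.4115 / 3.215 = 0.6432 d⁻¹.

k_2 ≈ 0.643 d⁻¹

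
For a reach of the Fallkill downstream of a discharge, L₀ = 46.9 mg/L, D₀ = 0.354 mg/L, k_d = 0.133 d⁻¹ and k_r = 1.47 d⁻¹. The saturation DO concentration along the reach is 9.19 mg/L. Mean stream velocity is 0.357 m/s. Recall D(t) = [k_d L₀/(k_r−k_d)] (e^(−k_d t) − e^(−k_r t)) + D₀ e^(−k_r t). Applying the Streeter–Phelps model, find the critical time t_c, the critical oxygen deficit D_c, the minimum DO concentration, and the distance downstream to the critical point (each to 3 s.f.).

At the critical point dD/dt = 0, so k_d L₀ e^(−k_d t) = k_r D. Substituting D(t) from the Streeter–Phelps equation and solving for t gives
t_c = ln[(k_r/k_d)(1 − D₀(k_r−k_d)/(k_d L₀))] / (k_r−k_d).
Here k_r−k_d = 1.337 d⁻¹ and 1 − D₀(k_r−k_d)/(k_d L₀) = 1 − 0.354×1.337/(0.133×46.9) = 0.9241, so
t_c = ln(11.05 × 0.9241) / 1.337 = 2.324 / 1.337 = 1.738 d.
D_c = (k_d/k_r) L₀ e^(−k_d t_c) = (0.133/1.47) × 46.9 × e^(−0.133×1.738) = 0.09048 × 46.9 × 0.7936 = 3.368 mg/L.
Minimum DO = C_s − D_c = 9.19 − 3.368 = 5.822 mg/L.
x_c = v t_c = 0.357 m/s × 1.738 d × 86400 s/d = 53610 m ≈ 53.6 km.

t_c ≈ 1.74 d; D_c ≈ 3.37 mg/L; min DO ≈ 5.82 mg/L; x_c ≈ 53.6 km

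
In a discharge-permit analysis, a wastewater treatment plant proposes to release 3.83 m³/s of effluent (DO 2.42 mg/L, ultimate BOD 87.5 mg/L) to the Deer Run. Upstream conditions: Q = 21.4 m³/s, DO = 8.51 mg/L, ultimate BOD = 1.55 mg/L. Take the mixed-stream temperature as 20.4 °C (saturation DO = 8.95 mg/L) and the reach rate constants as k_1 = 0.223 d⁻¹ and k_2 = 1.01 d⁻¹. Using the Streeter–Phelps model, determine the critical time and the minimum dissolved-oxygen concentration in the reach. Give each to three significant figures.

t_c ≈ 1.41 d; minimum DO ≈ 6.60 mg/L

Mixed DO = (21.4×8.51 + 3.83×2.42)/(21.4+3.83) = 191.4/25.23 = 7.586 mg/L.
Mixed L₀ = (21.4×1.55 + 3.83×87.5)/(25.23) = 368.3/25.23 = 14.60 mg/L.
Initial deficit D₀ = C_s − DO₀ = 8.95 − 7.586 = 1.364 mg/L.
t_c = (1/0.7870) ln[(1.01/0.223)(1 − 1.364×0.7870/(0.223×14.60))] = 1.271 × ln(3.035) = 1.411 d.
D_c = (0.223/1.01) × 14.60 × e^(−0.223×1.411) = 0.2208 × 14.60 × 0.7301 = 2.353 mg/L.
Minimum DO = 8.95 − 2.353 = 6.597 mg/L.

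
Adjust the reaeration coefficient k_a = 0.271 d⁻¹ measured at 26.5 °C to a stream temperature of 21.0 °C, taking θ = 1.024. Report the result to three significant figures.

k_a(T₂) = k_a(T₁) · θ^(T₂−T₁) = 0.271 × 1.024^(21.0−26.5)
= 0.271 × 1.024^-5.50 = 0.271 × 0.8777 = 0.2379 d⁻¹.

k_a ≈ 0.238 d⁻¹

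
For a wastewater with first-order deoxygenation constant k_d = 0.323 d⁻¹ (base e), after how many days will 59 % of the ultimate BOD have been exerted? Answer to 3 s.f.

t ≈ 2.76 d

y/L₀ = 1 − e^(−k_d t) = 0.59 ⇒ e^(−k_d t) = 0.410
t = −ln(0.410) / 0.323 = 0.8916 / 0.323 = 2.760 d.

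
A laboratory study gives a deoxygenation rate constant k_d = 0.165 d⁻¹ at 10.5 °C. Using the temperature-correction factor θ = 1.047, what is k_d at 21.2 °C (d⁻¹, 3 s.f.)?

k_d ≈ 0.270 d⁻¹

k_d(T₂) = k_d(T₁) · θ^(T₂−T₁) = 0.165 × 1.047^(21.2−10.5)
= 0.165 × 1.047^10.7 = 0.165 × 1.635 = 0.2697 d⁻¹.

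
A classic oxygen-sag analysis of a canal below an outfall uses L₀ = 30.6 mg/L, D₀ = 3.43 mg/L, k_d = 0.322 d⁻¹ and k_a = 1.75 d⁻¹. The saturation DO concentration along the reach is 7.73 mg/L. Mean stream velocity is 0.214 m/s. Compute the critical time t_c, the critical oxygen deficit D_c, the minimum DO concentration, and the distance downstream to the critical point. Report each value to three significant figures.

t_c ≈ 0.704 d; D_c ≈ 4.49 mg/L; min DO ≈ 3.24 mg/L; x_c ≈ 13.0 km

With k_a/k_d = 5.435 and 1 − D₀(k_a−k_d)/(k_d L₀) = 0.5029,
t_c = ln(5.435 × 0.5029) / (1.75 − 0.322) = ln(2.733) / 1.428 = 1.005/1.428 = 0.7041 d.
D_c = (k_d/k_a) L₀ e^(−k_d t_c) = (0.322/1.75) × 30.6 × e^(−0.322×0.7041) = 0.1840 × 30.6 × 0.7971 = 4.488 mg/L.
Minimum DO = C_s − D_c = 7.73 − 4.488 = 3.242 mg/L.
x_c = v t_c = 0.214 m/s × 0.7041 d × 86400 s/d = 13020 m ≈ 13.0 km.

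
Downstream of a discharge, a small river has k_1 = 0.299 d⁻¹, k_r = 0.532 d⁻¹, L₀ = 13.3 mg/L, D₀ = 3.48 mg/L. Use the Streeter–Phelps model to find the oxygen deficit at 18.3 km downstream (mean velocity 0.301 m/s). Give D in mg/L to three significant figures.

D ≈ 4.48 mg/L

Travel time t = x/v = 18.3 km / (0.301 m/s) = 18300 m / 0.301 m/s = 60800 s = 0.7037 d.
k_1 L₀/(k_r−k_1) = 0.299×13.3/(0.532−0.299) = 3.977/0.2330 = 17.07 mg/L.
e^(−k_1 t) = e^(−0.299×0.7037) = 0.8103; e^(−k_r t) = e^(−0.532×0.7037) = 0.6877.
D = 17.07 × (0.8103 − 0.6877) + 3.48 × 0.6877 = 2.091 + 2.393 = 4.485 mg/L.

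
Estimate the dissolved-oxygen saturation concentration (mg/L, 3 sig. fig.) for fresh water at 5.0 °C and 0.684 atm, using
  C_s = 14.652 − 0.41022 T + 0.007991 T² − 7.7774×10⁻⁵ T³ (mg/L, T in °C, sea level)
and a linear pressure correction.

At sea level: C_s = 14.652 − 0.41022×5.0 + 0.007991×5.0² − 7.7774×10⁻⁵×5.0³ = 12.79 mg/L.
Pressure correction: C_s' = 12.79 × 0.684 = 8.749 mg/L.

C_s ≈ 8.75 mg/L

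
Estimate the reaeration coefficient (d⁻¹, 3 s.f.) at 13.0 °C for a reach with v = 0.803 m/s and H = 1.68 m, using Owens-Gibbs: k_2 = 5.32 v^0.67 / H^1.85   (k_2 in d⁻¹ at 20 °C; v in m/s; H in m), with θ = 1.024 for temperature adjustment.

k_2(20) = 5.32 × 0.803^0.67 / 1.68^1.85 = 5.32 × 0.8633 / 2.611 = 1.759 d⁻¹.
k_2(13.0) = 1.759 × 1.024^(13.0−20) = 1.759 × 0.8470 = 1.490 d⁻¹.

k_2 ≈ 1.49 d⁻¹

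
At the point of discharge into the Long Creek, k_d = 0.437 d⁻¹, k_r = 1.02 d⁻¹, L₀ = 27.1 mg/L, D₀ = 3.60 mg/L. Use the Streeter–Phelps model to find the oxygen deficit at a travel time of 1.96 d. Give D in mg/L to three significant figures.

k_d L₀/(k_r−k_d) = 0.437×27.1/(1.02−0.437) = 11.84/0.5830 = 20.31 mg/L.
e^(−k_d t) = e^(−0.437×1.960) = 0.4246; e^(−k_r t) = e^(−1.02×1.960) = 0.1354.
D = 20.31 × (0.4246 − 0.1354) + 3.60 × 0.1354 = 5.875 + 0.4876 = 6.362 mg/L.

D ≈ 6.36 mg/L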